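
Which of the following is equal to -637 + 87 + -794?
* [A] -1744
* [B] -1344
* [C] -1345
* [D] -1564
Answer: B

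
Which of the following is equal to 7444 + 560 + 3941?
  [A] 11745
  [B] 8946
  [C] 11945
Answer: C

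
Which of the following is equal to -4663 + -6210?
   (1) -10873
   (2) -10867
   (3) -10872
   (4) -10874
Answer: 1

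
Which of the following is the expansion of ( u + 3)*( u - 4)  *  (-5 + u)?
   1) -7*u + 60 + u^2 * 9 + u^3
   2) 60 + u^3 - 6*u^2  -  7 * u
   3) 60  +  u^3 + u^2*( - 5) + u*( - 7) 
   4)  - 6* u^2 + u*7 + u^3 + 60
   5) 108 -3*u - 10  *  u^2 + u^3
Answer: 2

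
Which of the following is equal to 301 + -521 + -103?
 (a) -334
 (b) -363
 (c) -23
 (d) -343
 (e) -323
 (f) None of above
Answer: e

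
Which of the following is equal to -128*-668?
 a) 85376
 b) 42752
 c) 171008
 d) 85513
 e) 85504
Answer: e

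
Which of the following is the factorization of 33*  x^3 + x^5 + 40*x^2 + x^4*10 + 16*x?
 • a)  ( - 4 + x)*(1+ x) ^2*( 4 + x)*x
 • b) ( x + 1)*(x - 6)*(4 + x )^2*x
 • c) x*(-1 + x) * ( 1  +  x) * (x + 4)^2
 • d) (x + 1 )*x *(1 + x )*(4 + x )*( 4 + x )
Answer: d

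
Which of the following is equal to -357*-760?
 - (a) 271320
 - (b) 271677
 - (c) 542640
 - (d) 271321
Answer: a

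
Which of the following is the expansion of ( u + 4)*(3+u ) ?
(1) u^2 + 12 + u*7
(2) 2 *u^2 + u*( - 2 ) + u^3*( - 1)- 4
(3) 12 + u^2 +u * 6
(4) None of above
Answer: 1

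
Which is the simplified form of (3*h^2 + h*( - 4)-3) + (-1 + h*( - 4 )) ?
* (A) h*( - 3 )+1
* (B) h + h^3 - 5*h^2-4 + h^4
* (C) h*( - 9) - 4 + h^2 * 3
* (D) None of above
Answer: D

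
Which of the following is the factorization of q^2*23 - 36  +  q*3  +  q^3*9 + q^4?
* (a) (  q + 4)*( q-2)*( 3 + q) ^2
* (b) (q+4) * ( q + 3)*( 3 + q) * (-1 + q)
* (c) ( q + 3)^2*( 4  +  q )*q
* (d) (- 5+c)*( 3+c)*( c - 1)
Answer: b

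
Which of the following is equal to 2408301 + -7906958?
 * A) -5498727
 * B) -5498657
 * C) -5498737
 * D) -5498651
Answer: B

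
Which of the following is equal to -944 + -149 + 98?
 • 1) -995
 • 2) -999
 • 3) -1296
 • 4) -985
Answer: 1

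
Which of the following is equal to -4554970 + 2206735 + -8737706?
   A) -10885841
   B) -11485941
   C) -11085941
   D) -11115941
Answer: C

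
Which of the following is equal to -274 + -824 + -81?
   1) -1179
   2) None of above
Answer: 1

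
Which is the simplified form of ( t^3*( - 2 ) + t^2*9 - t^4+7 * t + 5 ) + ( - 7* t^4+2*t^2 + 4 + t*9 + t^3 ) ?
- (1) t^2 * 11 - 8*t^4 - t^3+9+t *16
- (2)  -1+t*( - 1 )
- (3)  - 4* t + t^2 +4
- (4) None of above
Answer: 1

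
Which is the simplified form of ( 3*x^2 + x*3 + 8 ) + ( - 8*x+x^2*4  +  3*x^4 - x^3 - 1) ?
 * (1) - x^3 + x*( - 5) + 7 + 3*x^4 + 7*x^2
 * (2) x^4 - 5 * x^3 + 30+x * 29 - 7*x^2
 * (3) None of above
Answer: 1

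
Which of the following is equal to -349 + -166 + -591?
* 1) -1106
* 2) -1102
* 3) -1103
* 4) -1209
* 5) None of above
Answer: 1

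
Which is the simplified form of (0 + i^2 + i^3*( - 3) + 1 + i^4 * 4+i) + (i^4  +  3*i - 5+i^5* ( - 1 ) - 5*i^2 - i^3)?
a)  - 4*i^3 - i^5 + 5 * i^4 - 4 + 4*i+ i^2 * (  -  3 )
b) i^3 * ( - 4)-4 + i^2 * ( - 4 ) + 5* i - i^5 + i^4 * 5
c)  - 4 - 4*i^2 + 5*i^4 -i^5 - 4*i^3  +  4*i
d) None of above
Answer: c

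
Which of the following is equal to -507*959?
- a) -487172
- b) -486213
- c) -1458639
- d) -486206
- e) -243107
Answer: b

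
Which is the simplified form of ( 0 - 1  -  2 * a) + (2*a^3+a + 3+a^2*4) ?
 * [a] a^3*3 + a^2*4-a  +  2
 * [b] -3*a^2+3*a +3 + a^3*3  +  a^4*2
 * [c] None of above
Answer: c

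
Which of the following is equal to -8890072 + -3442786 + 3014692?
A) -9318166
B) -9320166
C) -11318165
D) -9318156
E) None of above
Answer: A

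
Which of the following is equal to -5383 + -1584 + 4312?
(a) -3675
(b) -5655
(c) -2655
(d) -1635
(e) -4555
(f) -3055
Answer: c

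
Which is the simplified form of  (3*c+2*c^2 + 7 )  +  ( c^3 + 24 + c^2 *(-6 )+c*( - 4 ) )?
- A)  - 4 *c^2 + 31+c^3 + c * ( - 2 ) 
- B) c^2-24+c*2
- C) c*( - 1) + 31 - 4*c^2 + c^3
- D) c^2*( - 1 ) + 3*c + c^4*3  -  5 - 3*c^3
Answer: C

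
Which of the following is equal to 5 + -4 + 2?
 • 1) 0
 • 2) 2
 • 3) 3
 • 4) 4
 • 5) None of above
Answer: 3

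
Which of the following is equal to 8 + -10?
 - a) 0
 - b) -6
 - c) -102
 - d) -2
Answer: d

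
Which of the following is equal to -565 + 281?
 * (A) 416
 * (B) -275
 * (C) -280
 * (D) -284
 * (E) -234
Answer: D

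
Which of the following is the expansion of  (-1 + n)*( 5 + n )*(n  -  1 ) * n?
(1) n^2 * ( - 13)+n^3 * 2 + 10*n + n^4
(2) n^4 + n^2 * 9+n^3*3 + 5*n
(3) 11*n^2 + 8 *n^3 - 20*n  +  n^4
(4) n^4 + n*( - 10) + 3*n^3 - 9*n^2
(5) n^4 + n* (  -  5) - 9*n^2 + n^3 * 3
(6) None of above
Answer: 6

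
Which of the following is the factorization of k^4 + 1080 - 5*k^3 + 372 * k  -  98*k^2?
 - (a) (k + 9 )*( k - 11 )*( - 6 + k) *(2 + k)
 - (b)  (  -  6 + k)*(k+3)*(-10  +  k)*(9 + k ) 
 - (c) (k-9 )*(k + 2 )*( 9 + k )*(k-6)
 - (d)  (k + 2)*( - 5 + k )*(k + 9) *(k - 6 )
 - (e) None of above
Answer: e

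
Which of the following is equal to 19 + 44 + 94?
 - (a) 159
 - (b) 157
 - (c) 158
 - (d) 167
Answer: b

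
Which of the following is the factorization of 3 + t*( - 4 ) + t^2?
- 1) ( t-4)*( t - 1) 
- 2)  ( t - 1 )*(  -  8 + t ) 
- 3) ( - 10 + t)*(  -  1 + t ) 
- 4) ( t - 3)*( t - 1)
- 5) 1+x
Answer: 4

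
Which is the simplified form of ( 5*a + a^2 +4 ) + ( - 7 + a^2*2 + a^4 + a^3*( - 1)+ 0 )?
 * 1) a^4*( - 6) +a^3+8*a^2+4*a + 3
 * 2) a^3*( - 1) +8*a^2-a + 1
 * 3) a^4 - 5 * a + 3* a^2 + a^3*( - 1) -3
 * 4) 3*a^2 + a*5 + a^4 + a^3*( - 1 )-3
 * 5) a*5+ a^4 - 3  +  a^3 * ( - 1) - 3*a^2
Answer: 4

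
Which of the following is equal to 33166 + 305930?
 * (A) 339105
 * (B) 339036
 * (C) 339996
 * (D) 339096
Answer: D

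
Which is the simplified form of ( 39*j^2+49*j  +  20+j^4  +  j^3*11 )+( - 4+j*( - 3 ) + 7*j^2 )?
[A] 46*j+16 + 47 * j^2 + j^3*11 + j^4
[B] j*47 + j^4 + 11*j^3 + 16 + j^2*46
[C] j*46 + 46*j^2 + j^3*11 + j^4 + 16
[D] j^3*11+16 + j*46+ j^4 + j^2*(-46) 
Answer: C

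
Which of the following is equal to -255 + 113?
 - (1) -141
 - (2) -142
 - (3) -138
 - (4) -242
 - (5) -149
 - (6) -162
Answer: 2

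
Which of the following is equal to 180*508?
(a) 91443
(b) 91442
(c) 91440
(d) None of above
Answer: c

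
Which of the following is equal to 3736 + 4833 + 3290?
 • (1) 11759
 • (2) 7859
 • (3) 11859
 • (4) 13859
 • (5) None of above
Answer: 3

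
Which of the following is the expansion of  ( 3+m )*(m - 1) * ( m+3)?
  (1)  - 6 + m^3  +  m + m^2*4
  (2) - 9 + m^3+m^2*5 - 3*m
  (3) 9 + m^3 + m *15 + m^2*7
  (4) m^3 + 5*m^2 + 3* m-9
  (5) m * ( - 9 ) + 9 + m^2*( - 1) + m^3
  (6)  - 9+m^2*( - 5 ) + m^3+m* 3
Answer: 4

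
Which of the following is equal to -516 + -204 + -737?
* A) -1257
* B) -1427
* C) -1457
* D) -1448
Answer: C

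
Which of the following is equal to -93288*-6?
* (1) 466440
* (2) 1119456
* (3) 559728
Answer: 3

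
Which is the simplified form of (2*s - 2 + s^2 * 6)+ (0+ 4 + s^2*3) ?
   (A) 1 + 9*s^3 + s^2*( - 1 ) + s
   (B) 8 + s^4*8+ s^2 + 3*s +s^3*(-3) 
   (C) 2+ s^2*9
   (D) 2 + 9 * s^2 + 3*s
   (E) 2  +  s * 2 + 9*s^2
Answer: E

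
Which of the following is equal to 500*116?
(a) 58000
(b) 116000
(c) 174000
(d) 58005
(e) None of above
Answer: a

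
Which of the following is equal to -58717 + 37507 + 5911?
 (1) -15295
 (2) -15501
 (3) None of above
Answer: 3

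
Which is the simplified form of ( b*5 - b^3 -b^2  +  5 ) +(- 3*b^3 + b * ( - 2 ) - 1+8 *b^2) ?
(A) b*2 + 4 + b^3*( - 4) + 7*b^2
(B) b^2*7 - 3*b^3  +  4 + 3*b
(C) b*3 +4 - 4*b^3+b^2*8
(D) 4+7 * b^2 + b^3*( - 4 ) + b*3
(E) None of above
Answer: D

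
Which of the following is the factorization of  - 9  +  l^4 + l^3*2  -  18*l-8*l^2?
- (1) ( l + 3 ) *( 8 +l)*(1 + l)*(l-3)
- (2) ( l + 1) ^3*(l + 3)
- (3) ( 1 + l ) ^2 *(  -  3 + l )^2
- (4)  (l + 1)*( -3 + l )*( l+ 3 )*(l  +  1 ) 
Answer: 4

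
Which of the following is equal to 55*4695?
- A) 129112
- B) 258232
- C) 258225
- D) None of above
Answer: C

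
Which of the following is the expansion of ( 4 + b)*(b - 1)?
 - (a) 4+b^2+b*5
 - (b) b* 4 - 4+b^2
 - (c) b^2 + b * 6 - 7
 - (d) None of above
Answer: d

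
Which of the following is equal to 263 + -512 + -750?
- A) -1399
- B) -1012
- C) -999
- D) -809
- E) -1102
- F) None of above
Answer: C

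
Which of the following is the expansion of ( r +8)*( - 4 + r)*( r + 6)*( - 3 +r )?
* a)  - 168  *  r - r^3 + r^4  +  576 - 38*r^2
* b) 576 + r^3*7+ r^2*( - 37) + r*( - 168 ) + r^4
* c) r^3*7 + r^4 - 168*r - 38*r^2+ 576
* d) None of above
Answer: c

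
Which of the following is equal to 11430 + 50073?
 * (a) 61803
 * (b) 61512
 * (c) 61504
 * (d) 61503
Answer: d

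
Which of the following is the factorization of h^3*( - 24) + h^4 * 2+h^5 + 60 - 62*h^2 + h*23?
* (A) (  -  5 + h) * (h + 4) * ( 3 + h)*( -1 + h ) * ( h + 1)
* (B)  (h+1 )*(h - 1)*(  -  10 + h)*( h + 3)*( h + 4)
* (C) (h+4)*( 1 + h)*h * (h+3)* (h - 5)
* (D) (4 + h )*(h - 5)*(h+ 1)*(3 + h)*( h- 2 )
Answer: A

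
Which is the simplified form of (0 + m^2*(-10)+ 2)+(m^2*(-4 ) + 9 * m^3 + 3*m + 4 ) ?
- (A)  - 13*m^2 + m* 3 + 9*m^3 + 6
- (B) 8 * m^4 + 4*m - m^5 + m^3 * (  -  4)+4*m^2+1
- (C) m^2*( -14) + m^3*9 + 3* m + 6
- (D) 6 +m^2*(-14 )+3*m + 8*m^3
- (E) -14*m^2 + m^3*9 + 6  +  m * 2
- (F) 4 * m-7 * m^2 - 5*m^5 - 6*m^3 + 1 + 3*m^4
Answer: C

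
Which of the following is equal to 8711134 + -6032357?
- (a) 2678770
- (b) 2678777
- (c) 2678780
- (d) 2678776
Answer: b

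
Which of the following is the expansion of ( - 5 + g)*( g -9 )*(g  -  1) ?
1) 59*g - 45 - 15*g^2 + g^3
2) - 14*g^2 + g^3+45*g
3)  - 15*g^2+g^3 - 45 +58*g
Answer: 1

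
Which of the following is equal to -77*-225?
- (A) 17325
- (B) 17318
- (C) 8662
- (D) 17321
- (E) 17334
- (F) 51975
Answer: A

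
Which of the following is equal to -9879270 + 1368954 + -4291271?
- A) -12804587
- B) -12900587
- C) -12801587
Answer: C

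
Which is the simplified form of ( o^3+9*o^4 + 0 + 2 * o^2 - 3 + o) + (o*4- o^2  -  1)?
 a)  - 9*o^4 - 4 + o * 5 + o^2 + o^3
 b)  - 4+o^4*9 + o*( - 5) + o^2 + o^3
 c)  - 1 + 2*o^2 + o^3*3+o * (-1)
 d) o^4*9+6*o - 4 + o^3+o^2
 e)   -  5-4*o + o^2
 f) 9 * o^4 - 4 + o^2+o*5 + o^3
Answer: f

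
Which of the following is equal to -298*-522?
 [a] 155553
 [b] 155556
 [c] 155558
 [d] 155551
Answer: b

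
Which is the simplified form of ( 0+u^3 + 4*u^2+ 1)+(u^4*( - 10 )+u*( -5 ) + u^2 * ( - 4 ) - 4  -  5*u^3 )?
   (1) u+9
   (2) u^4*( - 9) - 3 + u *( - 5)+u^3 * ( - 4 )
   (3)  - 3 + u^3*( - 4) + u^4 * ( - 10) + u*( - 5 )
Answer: 3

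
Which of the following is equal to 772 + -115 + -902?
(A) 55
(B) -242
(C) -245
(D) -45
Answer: C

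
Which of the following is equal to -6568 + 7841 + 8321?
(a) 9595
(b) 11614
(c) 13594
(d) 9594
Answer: d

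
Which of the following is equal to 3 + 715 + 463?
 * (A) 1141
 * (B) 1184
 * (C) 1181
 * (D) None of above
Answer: C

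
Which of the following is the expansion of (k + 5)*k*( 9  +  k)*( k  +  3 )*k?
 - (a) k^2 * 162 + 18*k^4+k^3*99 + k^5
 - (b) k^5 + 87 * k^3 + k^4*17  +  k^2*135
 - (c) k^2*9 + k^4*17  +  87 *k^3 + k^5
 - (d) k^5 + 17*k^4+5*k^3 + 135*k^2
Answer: b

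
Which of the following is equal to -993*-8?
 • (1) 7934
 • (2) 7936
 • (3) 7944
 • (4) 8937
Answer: 3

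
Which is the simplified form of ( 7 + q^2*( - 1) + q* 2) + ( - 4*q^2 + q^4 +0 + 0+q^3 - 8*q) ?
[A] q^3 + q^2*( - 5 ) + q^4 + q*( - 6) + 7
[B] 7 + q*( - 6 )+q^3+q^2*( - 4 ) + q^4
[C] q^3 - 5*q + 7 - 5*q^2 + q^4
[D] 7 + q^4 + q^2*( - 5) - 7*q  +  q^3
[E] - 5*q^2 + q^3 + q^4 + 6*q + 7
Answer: A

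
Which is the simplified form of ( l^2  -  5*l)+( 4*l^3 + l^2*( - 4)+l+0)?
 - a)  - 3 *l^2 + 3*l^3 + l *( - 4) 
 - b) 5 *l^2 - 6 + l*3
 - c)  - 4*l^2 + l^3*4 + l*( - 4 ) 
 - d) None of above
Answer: d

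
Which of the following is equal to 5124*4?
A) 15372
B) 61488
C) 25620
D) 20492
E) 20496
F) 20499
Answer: E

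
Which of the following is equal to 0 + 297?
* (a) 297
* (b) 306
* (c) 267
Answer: a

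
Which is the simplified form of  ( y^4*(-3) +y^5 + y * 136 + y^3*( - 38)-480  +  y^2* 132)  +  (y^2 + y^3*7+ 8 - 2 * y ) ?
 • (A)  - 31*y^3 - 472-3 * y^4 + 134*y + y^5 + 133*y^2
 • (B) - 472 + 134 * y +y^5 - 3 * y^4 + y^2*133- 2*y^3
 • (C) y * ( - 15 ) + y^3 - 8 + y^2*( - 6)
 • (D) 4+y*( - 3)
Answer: A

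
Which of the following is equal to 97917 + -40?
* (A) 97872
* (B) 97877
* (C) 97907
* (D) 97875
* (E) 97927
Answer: B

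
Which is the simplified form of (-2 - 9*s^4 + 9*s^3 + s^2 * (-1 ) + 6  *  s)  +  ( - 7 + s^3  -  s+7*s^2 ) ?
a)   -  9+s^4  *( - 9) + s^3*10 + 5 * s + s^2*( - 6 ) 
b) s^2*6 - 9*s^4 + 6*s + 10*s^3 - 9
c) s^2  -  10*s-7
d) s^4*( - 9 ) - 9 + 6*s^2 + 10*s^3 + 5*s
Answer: d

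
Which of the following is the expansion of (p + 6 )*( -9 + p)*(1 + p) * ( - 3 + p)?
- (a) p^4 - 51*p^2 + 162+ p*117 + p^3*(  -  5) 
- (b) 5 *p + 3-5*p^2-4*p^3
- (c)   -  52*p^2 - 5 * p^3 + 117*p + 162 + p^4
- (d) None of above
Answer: a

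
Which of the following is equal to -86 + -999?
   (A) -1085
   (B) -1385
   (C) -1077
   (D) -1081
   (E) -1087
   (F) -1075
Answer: A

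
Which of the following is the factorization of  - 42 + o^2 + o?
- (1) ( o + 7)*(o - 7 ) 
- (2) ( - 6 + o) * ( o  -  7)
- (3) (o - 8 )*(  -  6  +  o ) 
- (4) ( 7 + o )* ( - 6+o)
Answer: 4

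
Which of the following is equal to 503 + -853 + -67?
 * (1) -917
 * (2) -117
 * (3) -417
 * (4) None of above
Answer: 3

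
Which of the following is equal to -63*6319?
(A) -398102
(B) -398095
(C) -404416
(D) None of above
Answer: D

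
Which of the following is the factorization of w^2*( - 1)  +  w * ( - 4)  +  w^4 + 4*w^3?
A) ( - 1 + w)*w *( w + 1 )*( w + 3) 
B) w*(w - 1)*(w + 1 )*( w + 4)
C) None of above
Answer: B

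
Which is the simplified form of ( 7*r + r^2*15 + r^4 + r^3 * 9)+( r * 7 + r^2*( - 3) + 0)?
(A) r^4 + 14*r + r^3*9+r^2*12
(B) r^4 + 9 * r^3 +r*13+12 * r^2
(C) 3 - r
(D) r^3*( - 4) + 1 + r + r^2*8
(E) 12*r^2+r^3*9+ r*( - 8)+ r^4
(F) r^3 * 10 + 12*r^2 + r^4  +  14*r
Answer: A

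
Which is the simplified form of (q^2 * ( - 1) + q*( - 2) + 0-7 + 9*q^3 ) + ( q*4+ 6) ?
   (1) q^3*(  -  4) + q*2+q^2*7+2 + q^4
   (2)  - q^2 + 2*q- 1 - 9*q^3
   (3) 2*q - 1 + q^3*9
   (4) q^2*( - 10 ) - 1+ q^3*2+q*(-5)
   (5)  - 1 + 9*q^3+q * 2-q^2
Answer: 5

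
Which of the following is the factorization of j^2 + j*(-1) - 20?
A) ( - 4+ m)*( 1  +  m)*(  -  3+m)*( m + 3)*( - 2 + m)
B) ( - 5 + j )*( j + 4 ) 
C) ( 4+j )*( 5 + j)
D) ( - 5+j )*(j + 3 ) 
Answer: B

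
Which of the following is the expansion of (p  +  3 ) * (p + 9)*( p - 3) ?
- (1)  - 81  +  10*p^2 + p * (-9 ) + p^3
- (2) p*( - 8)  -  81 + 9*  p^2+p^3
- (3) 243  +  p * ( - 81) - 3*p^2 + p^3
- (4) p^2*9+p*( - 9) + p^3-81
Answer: 4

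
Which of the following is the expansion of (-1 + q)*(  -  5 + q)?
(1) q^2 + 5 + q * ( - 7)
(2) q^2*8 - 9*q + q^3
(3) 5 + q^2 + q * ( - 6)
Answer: 3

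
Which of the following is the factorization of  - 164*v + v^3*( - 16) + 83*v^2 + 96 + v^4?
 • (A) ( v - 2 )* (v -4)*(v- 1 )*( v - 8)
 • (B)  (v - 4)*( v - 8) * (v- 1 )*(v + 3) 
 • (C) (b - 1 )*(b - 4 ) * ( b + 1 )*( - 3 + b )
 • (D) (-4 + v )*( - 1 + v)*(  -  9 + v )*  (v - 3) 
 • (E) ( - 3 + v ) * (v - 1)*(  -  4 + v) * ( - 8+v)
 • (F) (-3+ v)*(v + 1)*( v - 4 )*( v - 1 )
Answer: E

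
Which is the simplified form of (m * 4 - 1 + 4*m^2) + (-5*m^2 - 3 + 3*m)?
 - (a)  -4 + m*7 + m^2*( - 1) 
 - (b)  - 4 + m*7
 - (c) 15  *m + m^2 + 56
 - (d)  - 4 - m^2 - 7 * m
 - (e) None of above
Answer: a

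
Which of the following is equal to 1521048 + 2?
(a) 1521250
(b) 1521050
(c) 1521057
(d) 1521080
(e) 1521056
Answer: b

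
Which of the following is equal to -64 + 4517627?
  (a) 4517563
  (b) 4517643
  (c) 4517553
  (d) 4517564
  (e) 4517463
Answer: a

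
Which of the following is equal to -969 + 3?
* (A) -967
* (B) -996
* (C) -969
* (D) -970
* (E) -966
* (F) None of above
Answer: E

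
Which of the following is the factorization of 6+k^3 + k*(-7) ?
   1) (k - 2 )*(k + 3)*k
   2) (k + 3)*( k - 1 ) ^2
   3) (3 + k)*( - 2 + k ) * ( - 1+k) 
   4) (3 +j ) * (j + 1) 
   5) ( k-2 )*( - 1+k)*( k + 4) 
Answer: 3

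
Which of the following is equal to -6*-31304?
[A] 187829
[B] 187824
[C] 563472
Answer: B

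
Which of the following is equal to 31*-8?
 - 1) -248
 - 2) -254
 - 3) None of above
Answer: 1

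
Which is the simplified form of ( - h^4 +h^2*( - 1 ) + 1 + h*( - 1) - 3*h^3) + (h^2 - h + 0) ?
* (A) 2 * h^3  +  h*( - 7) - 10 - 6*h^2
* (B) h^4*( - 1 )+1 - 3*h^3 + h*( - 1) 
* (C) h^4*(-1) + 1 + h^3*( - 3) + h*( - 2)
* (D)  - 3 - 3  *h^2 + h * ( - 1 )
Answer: C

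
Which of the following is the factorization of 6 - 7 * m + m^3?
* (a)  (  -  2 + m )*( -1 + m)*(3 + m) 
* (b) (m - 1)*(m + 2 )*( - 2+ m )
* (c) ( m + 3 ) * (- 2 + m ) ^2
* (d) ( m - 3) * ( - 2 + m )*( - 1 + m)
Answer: a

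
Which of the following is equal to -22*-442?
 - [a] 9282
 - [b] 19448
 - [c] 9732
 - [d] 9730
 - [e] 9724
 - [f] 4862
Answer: e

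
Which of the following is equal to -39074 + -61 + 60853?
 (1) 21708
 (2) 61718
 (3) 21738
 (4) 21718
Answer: 4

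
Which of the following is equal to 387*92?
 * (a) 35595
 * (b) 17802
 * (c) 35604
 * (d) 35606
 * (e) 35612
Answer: c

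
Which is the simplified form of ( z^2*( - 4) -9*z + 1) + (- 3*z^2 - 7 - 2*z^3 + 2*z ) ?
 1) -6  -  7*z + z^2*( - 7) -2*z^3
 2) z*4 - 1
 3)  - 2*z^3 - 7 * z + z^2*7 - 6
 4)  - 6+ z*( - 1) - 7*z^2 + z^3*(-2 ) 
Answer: 1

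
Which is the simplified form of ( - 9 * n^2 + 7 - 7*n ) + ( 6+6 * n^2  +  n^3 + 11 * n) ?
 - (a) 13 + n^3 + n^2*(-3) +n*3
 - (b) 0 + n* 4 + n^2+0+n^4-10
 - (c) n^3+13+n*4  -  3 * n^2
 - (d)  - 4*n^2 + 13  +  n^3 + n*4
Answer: c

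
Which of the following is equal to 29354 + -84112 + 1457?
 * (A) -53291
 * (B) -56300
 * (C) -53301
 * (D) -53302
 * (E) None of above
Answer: C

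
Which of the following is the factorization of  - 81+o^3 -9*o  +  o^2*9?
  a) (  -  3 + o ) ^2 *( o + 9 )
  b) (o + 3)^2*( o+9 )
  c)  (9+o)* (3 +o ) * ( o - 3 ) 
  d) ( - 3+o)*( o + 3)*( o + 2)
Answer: c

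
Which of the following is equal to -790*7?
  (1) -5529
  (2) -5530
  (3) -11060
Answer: 2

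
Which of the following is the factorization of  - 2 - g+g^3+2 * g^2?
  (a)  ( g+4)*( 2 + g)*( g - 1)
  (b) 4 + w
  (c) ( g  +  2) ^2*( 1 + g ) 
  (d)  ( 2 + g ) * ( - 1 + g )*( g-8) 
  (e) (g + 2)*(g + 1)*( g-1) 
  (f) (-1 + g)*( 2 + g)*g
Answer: e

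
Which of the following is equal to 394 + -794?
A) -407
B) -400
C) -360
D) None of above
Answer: B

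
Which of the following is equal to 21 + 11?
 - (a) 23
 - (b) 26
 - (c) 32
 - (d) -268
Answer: c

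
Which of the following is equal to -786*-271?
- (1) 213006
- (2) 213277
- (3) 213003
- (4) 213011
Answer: 1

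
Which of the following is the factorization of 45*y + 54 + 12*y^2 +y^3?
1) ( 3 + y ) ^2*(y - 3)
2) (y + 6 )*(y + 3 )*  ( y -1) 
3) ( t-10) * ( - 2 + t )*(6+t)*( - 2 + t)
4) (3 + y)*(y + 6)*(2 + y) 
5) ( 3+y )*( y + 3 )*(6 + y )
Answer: 5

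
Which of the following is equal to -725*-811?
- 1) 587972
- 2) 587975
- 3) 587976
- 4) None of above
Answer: 2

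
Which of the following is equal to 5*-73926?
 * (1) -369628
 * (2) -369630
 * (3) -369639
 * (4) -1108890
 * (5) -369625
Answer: 2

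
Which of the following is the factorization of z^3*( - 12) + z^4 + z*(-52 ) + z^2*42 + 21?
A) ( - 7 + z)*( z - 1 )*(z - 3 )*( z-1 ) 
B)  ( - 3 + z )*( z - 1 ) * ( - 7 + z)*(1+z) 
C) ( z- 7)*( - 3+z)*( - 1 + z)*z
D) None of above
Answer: A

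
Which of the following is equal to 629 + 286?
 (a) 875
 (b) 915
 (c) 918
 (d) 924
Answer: b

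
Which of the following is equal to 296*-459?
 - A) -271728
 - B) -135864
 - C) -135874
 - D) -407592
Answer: B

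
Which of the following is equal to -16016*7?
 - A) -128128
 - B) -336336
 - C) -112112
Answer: C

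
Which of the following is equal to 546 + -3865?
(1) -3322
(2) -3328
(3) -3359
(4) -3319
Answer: 4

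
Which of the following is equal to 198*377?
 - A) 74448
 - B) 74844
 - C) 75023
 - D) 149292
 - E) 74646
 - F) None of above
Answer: E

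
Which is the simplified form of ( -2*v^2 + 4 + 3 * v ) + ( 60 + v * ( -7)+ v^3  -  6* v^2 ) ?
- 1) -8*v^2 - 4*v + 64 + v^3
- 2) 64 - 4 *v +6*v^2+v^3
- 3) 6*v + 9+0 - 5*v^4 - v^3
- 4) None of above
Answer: 1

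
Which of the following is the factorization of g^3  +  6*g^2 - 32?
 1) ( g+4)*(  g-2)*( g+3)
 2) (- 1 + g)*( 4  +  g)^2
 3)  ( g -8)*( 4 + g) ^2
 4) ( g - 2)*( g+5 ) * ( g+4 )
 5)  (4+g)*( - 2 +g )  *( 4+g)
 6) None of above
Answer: 5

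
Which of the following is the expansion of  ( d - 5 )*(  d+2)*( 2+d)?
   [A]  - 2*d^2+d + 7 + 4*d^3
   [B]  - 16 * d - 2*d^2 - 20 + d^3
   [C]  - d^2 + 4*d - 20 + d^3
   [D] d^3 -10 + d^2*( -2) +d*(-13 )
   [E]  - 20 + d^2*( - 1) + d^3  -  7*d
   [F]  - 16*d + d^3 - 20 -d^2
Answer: F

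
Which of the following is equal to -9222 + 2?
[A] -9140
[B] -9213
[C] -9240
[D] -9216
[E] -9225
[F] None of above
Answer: F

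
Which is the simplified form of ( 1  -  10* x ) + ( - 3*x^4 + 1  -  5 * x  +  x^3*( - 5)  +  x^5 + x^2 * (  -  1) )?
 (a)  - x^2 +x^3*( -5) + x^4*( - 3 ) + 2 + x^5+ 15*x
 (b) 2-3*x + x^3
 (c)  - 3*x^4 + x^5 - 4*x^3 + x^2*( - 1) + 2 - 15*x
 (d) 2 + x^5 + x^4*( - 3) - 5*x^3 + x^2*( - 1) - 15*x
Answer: d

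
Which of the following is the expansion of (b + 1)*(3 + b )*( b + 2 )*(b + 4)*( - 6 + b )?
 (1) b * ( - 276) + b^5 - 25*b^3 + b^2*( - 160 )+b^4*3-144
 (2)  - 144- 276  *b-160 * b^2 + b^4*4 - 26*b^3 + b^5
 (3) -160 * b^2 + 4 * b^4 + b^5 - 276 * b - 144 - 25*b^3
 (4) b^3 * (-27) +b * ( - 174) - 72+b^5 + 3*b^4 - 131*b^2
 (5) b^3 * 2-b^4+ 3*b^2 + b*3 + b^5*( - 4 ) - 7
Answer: 3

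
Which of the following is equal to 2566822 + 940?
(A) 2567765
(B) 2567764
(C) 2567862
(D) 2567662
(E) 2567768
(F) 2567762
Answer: F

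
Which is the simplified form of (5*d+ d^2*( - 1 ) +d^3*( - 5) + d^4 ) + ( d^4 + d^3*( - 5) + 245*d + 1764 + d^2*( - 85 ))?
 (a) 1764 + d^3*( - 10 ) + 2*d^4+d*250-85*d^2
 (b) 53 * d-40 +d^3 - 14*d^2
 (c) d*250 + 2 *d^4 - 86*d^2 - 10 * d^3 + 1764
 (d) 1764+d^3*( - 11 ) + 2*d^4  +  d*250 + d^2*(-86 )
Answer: c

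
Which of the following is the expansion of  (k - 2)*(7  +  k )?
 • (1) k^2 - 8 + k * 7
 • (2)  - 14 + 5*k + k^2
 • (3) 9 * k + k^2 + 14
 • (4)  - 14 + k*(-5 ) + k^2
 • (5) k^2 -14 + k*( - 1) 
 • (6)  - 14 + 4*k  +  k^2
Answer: 2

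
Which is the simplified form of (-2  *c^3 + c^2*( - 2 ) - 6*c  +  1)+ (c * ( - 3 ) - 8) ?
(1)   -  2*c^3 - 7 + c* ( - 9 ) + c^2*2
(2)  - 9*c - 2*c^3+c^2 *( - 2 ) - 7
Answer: 2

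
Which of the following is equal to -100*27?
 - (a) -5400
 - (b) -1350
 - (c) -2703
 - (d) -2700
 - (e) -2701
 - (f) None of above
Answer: d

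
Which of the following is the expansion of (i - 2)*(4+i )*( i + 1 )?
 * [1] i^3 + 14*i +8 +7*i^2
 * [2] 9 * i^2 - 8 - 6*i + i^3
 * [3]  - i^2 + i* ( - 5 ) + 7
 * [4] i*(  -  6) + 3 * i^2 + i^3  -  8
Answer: 4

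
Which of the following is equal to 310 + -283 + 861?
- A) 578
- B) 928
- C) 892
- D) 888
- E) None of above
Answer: D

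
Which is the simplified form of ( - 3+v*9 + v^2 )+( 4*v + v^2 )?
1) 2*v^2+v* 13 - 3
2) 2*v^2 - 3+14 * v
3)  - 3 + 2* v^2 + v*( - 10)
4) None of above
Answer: 1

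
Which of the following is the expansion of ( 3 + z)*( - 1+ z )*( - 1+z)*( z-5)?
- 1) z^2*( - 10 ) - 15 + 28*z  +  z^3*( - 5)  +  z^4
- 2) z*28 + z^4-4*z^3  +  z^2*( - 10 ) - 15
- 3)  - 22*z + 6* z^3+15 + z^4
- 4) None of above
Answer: 2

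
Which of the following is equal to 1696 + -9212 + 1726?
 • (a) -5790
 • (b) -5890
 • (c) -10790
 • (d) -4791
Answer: a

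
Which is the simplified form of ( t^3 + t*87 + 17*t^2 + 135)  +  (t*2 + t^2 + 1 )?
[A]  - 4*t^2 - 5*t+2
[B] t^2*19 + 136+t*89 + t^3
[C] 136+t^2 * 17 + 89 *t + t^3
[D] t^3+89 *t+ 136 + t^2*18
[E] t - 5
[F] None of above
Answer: D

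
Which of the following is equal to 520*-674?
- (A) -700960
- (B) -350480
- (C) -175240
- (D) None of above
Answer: B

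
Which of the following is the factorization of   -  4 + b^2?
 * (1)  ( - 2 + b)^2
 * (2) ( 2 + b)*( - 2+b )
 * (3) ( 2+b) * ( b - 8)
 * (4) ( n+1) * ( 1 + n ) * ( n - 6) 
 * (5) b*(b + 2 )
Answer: 2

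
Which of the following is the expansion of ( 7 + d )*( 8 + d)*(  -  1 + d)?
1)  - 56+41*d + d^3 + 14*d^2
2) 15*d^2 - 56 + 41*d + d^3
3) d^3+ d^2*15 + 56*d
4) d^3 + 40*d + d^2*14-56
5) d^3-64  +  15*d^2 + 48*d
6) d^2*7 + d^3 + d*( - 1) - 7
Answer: 1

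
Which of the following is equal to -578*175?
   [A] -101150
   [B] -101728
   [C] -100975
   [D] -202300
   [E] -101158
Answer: A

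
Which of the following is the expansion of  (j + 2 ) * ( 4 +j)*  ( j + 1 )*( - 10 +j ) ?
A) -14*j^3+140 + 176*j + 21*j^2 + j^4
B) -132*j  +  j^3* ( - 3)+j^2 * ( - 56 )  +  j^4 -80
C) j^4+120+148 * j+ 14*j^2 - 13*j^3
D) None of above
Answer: B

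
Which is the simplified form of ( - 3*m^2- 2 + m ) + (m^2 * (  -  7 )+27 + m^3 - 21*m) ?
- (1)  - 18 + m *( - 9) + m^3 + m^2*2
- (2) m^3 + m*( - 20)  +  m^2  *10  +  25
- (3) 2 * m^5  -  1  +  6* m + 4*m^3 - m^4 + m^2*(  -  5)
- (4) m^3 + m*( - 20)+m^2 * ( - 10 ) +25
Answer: 4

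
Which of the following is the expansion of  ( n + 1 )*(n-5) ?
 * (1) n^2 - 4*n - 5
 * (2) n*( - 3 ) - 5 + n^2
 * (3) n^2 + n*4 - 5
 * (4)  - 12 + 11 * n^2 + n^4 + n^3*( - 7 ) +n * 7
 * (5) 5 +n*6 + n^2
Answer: 1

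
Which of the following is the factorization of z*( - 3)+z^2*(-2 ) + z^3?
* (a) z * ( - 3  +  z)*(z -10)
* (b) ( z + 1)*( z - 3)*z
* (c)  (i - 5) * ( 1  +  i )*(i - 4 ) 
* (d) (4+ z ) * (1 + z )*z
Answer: b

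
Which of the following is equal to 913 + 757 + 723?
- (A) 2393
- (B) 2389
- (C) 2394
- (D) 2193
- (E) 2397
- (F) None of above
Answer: A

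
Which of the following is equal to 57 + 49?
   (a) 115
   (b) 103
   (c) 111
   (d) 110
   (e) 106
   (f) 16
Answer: e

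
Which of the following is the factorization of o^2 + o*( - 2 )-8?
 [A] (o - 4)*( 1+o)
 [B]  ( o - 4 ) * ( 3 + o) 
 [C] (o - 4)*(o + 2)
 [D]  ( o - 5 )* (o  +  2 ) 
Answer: C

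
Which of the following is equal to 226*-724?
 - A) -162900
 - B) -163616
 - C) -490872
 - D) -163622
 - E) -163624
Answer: E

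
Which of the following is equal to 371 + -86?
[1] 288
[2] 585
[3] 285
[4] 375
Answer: 3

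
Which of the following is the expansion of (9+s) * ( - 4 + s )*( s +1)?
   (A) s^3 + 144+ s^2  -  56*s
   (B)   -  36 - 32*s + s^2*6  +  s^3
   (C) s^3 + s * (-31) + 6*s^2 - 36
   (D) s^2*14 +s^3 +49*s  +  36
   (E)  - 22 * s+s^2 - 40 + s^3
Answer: C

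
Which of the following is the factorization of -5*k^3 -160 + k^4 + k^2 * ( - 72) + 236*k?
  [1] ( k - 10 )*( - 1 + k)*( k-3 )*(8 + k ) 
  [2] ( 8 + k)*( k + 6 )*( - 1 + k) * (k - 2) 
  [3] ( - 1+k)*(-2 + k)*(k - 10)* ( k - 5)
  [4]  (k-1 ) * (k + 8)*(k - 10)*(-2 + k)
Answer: 4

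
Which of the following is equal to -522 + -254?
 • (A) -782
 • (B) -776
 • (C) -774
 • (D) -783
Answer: B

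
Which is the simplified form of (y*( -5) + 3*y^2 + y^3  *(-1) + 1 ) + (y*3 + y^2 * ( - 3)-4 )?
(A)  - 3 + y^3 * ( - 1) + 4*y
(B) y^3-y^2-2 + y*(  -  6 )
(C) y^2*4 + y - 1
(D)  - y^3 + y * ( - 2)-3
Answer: D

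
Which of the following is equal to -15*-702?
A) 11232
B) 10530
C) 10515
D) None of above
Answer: B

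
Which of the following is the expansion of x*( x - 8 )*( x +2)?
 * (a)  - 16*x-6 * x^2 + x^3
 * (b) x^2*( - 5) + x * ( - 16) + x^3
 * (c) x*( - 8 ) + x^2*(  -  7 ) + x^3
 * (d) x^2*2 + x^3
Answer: a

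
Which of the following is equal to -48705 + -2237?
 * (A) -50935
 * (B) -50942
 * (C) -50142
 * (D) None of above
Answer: B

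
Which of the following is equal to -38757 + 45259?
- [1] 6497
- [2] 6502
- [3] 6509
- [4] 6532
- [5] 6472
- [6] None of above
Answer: 2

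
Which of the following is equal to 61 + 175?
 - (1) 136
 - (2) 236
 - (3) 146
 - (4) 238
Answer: 2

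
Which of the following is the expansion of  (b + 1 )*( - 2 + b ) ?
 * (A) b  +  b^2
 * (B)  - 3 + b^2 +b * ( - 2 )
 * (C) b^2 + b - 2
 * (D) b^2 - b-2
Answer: D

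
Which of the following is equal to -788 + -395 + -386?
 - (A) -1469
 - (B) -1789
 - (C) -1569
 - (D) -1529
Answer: C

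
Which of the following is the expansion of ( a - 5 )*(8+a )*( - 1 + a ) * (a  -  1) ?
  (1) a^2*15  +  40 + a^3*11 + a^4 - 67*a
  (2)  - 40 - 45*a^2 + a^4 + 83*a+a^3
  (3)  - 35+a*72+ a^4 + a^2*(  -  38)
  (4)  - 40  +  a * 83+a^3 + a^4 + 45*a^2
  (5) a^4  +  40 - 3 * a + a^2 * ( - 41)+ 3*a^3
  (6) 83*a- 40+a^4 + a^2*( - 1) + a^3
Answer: 2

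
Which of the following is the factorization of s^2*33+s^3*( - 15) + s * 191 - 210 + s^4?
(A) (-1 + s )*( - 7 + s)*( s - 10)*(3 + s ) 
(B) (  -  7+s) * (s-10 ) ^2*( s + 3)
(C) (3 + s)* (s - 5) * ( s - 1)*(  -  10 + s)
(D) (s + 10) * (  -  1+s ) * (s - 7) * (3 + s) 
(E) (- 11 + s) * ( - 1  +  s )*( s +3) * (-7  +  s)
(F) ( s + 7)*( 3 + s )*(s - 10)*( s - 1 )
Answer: A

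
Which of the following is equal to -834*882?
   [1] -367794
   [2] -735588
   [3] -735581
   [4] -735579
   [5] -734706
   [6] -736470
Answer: 2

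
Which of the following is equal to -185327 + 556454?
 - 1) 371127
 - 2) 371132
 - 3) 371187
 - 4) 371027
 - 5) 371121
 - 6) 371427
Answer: 1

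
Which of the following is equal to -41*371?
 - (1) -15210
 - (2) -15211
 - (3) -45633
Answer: 2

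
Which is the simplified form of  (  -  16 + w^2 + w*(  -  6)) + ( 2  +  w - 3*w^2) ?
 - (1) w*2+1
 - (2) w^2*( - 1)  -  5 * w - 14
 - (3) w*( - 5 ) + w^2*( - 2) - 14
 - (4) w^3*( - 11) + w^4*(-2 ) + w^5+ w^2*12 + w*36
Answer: 3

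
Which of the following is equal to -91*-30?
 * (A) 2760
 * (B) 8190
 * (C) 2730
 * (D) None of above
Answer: C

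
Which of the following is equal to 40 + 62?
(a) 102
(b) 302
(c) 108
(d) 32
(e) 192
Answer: a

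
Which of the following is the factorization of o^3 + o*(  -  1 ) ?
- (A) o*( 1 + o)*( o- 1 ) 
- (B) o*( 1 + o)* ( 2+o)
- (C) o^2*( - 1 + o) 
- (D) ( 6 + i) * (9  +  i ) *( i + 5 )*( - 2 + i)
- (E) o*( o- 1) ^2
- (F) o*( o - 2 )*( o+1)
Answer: A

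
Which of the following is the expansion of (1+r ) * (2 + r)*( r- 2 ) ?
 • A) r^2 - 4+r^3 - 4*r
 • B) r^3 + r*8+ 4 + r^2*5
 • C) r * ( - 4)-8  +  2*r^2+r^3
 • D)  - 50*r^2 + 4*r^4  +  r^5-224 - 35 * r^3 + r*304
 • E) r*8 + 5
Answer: A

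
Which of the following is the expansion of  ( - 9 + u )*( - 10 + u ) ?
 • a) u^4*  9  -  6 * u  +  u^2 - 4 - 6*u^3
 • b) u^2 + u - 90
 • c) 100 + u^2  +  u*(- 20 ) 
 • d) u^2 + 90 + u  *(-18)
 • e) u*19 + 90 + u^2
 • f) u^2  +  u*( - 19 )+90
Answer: f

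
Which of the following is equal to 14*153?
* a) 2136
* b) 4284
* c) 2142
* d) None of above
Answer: c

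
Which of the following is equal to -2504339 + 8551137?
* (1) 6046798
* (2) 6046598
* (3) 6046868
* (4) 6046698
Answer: 1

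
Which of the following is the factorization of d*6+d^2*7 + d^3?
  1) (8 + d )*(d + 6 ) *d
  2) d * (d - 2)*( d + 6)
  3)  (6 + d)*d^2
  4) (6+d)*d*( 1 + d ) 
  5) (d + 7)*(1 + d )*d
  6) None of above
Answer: 4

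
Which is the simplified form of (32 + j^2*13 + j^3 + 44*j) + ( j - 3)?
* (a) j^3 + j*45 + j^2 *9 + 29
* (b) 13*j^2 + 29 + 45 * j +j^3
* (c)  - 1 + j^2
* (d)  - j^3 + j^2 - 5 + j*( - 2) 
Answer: b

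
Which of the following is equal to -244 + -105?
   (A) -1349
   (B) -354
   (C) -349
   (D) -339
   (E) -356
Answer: C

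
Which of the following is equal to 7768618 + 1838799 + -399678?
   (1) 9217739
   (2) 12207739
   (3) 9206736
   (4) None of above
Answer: 4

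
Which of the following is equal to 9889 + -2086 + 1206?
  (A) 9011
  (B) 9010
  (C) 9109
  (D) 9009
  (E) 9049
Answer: D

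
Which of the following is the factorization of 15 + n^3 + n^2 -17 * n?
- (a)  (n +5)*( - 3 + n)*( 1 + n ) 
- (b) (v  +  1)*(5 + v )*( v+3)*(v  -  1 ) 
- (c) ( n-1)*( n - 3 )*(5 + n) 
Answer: c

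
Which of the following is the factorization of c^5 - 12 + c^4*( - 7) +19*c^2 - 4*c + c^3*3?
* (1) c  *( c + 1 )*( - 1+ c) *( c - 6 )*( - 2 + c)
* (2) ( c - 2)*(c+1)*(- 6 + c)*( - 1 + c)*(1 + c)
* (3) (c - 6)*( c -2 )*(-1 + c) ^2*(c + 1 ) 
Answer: 2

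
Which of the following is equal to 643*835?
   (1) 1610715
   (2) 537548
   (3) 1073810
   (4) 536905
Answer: 4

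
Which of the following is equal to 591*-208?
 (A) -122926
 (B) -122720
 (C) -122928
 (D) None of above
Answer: C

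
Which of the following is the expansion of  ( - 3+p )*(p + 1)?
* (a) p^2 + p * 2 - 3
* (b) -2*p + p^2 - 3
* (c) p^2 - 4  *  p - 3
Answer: b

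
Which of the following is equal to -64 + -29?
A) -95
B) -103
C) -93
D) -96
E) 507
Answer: C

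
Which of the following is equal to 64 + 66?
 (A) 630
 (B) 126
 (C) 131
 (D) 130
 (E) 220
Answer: D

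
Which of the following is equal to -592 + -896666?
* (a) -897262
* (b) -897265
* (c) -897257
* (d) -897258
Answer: d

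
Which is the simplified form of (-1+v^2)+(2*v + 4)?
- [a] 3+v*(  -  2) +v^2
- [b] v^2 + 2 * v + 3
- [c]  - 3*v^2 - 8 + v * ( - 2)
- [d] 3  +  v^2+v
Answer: b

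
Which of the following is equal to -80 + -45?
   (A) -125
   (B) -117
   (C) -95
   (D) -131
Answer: A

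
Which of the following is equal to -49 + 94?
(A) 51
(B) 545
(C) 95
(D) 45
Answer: D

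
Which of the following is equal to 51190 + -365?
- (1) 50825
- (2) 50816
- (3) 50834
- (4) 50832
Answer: 1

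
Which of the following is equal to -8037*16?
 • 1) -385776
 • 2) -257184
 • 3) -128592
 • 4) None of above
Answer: 3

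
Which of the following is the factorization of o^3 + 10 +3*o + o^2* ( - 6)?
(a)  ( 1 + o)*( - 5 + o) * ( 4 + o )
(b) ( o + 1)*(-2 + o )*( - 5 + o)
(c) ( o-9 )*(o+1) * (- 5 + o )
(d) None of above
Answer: b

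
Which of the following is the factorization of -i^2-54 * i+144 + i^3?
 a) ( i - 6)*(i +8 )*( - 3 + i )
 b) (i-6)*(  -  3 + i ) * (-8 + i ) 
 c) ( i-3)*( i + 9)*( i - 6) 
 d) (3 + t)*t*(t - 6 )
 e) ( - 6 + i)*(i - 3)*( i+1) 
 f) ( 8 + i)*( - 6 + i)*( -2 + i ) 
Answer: a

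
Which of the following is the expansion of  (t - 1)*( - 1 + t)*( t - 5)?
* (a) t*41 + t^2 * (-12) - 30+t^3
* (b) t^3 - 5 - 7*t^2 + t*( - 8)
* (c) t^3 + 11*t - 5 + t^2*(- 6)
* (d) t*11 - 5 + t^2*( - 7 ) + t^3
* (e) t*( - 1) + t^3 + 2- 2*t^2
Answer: d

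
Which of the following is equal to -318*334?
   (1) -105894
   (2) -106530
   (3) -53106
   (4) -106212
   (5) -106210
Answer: 4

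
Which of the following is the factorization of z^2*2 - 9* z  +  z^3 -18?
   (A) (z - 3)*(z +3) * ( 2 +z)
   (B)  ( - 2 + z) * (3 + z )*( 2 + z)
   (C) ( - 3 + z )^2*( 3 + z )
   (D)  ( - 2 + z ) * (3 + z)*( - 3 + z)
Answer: A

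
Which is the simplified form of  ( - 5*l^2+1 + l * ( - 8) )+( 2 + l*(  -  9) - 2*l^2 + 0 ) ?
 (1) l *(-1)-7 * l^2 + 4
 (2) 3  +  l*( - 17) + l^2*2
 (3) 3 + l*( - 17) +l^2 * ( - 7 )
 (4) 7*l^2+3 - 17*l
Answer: 3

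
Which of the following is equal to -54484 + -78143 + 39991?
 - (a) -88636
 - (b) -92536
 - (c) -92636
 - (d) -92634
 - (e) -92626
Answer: c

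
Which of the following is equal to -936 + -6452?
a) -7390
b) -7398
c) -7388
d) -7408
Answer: c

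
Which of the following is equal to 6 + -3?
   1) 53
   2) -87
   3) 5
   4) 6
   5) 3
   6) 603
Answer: 5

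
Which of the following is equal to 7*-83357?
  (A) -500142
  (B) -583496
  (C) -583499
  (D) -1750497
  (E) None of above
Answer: C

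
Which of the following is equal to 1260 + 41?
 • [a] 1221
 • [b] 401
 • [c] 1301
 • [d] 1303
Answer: c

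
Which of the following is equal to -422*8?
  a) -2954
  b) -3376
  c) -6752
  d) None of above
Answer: b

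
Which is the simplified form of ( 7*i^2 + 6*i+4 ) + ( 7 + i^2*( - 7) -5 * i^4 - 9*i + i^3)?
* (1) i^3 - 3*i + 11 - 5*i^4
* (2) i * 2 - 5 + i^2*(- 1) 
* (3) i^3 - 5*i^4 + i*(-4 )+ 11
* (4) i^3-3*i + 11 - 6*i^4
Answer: 1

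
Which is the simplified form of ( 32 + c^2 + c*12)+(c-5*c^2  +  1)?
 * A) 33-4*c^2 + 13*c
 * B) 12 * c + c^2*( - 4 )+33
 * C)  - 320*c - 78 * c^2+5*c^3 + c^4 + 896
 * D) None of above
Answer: A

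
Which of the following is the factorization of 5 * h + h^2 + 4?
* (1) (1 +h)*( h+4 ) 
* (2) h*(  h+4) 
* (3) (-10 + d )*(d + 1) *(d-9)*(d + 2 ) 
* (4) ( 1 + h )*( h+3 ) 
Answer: 1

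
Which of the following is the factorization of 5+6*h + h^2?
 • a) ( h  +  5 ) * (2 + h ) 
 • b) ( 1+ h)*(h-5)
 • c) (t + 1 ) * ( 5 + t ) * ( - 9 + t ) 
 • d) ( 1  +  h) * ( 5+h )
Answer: d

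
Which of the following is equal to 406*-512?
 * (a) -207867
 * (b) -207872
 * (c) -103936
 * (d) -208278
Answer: b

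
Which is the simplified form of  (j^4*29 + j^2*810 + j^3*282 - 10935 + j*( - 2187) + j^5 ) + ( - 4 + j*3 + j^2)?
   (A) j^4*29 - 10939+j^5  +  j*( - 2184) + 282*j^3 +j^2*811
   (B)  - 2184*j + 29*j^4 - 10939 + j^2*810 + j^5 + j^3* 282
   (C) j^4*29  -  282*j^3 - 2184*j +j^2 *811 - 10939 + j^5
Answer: A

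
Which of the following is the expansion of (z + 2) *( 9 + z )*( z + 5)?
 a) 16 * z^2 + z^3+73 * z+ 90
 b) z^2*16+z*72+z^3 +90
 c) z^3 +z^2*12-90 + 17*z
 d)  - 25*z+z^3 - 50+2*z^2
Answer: a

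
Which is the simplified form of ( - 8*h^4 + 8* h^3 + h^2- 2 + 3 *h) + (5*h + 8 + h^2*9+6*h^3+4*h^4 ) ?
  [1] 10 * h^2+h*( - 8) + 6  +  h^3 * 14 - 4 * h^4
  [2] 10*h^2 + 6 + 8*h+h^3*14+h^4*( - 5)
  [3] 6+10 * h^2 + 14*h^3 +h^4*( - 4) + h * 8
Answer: 3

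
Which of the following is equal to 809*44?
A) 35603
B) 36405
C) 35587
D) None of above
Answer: D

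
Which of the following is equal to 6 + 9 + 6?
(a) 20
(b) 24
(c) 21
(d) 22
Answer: c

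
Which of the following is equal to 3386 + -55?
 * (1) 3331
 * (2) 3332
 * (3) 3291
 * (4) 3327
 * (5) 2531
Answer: 1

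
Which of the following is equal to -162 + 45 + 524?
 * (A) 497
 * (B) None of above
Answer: B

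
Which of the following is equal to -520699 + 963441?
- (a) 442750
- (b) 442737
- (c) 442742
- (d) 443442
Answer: c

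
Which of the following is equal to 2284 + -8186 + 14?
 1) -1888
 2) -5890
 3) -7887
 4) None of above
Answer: 4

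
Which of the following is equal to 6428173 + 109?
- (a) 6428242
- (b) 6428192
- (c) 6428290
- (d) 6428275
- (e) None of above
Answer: e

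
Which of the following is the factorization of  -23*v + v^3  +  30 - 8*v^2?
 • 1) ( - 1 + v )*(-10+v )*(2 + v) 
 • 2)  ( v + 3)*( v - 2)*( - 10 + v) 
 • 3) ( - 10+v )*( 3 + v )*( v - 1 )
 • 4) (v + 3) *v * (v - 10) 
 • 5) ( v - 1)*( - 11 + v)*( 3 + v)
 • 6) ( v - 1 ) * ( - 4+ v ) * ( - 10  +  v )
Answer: 3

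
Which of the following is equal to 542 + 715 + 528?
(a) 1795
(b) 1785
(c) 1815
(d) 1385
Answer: b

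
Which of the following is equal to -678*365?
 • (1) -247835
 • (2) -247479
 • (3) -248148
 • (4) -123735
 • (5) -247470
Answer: 5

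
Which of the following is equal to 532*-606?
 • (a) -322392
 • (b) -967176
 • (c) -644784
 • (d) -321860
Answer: a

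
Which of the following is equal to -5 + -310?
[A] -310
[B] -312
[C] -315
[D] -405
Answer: C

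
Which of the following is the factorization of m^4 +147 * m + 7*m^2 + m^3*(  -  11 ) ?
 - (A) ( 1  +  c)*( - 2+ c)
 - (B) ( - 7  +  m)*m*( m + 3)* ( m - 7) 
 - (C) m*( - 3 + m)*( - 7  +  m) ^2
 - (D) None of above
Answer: B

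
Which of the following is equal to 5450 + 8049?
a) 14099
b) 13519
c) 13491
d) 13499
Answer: d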